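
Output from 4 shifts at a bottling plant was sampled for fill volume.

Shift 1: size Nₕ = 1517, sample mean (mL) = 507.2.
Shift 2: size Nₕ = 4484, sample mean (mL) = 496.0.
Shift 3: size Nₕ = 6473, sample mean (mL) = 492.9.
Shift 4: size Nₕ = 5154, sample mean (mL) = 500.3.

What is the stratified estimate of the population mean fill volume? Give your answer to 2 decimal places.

497.08

N = 17628; weights Wₕ = Nₕ/N = (0.0861, 0.2544, 0.3672, 0.2924).
x̄_st = Σ Wₕ·x̄ₕ = 0.0861·507.2 + 0.2544·496.0 + 0.3672·492.9 + 0.2924·500.3 ≈ 497.0827...
→ 497.08.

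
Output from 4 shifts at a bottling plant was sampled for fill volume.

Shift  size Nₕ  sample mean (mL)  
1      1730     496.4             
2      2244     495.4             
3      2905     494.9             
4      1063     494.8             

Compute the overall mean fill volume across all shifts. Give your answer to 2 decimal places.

x̄_st = (Σ Nₕx̄ₕ) / (Σ Nₕ) = (1730·496.4 + 2244·495.4 + 2905·494.9 + 1063·494.8) / 7942
= 3934106.5 / 7942 = 495.3546... → 495.35.

495.35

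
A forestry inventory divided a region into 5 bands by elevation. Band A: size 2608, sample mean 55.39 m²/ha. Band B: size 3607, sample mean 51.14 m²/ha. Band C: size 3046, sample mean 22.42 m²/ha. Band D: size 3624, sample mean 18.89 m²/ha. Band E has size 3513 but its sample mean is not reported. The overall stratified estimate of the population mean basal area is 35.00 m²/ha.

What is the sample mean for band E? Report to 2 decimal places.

30.82

Σ Nₕx̄ₕ = N·μ, so 3513·x̄_E = 16398·35.00 − (2608·55.39 + 3607·51.14 + 3046·22.42 + 3624·18.89).
= 573930 − 465667.78 = 108262.22.
x̄_E = 108262.22 / 3513 = 30.8176... → 30.82.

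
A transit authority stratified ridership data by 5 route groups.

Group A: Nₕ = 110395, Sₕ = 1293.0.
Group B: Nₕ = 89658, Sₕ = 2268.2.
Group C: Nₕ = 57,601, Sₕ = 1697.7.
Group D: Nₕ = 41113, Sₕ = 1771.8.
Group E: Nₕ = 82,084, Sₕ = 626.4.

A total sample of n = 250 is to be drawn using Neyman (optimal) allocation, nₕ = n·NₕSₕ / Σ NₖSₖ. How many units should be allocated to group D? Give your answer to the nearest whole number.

32

Σ NₕSₕ = 110395·1293.0 + 89658·2268.2 + 57601·1697.7 + 41113·1771.8 + 82084·626.4 = 568153659.3.
Share for D: 72844013.4/568153659.3 = 0.12821.
n_D = 250 × 0.12821 = 32.053... → 32.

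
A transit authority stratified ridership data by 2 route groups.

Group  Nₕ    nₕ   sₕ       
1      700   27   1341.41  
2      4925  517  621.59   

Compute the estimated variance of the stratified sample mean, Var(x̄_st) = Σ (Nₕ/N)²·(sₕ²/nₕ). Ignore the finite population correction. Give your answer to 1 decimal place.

1605.0

N = 5625; Wₕ = Nₕ/N.
group 1: (700/5625)²·1341.41²/27 = 1032.0728
group 2: (4925/5625)²·621.59²/517 = 572.9080
Sum = 1604.9809 → 1605.0.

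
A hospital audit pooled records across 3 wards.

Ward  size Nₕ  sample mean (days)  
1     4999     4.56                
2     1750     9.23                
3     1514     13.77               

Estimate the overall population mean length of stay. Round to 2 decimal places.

N = 8263; weights Wₕ = Nₕ/N = (0.6050, 0.2118, 0.1832).
x̄_st = Σ Wₕ·x̄ₕ = 0.6050·4.56 + 0.2118·9.23 + 0.1832·13.77 ≈ 7.2366...
→ 7.24.

7.24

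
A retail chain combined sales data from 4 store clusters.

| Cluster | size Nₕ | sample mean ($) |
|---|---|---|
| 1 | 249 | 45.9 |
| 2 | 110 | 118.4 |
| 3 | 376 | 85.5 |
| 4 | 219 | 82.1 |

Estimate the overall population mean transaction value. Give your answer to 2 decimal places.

78.18

x̄_st = (Σ Nₕx̄ₕ) / (Σ Nₕ) = (249·45.9 + 110·118.4 + 376·85.5 + 219·82.1) / 954
= 74581 / 954 = 78.1771... → 78.18.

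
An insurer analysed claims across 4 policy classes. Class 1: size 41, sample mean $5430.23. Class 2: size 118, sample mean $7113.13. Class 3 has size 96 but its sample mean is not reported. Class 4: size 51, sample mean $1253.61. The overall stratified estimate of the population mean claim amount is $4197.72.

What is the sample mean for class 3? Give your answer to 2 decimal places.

N = 41 + 118 + 96 + 51 = 306.
Overall total = μ·N = 4197.72·306 = 1284502.32.
Subtract the known strata: 41·5430.23 + 118·7113.13 + 51·1253.61 = 1125922.88.
Remaining total for class 3: 1284502.32 − 1125922.88 = 158579.44.
Divide by its size: 158579.44 / 96 = 1651.8692... → 1651.87.

1651.87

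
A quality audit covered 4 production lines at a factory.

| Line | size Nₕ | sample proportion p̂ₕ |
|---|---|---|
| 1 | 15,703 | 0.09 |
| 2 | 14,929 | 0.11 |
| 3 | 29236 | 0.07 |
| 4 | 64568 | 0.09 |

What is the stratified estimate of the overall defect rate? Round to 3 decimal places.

0.088

N = 15703 + 14929 + 29236 + 64568 = 124436.
Overall proportion = Σ (Nₕ/N)·p̂ₕ.
Σ Nₕp̂ₕ = 1413.27 + 1642.19 + 2046.52 + 5811.12 = 10913.1.
10913.1 / 124436 = 0.08770... → 0.088.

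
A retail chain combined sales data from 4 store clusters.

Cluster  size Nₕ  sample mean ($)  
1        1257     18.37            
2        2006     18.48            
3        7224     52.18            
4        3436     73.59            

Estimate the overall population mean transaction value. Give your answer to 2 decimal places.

49.56

N = 13923; weights Wₕ = Nₕ/N = (0.0903, 0.1441, 0.5189, 0.2468).
x̄_st = Σ Wₕ·x̄ₕ = 0.0903·18.37 + 0.1441·18.48 + 0.5189·52.18 + 0.2468·73.59 ≈ 49.5558...
→ 49.56.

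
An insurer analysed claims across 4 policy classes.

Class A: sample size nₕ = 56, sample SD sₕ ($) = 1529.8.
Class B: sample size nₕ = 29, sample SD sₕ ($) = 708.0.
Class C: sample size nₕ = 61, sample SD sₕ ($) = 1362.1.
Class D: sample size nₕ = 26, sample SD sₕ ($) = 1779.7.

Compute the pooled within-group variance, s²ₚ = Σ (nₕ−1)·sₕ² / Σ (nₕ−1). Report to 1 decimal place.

1983651.9

Degrees of freedom: 55 + 28 + 60 + 25 = 168.
Σ(nₕ−1)sₕ² = 55·2340288.04 + 28·501264 + 60·1855316.41 + 25·3167332.09 = 333253521.05.
s²ₚ = 333253521.05 / 168 = 1983651.911... → 1983651.9.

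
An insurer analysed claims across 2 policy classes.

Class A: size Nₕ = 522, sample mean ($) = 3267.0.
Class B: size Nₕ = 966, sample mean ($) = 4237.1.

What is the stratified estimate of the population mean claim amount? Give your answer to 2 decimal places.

N = 1488; weights Wₕ = Nₕ/N = (0.3508, 0.6492).
x̄_st = Σ Wₕ·x̄ₕ = 0.3508·3267.0 + 0.6492·4237.1 ≈ 3896.7827...
→ 3896.78.

3896.78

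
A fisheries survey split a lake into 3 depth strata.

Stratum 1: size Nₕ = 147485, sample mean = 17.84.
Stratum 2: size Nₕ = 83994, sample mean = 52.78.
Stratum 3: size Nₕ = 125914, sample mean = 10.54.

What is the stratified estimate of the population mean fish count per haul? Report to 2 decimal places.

N = 357393; weights Wₕ = Nₕ/N = (0.4127, 0.2350, 0.3523).
x̄_st = Σ Wₕ·x̄ₕ = 0.4127·17.84 + 0.2350·52.78 + 0.3523·10.54 ≈ 23.4797...
→ 23.48.

23.48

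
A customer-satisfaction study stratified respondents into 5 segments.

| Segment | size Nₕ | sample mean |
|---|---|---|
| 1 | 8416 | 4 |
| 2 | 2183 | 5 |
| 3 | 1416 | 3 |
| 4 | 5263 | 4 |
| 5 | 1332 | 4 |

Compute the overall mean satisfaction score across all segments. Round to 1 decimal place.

N = 18610; weights Wₕ = Nₕ/N = (0.4522, 0.1173, 0.0761, 0.2828, 0.0716).
x̄_st = Σ Wₕ·x̄ₕ = 0.4522·4 + 0.1173·5 + 0.0761·3 + 0.2828·4 + 0.0716·4 ≈ 4.041...
→ 4.0.

4.0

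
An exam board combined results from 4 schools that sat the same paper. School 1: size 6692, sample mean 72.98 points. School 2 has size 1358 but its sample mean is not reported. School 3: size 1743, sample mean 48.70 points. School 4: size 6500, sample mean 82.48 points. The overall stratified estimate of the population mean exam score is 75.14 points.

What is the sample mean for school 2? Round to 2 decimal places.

N = 6692 + 1358 + 1743 + 6500 = 16293.
Overall total = μ·N = 75.14·16293 = 1224256.02.
Subtract the known strata: 6692·72.98 + 1743·48.70 + 6500·82.48 = 1109386.26.
Remaining total for school 2: 1224256.02 − 1109386.26 = 114869.76.
Divide by its size: 114869.76 / 1358 = 84.5875... → 84.59.

84.59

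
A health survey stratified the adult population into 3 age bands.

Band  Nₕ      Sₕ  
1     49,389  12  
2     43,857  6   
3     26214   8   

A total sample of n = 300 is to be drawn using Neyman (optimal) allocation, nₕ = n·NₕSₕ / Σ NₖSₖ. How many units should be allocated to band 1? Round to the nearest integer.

1: NₕSₕ = 49389·12 = 592668
2: NₕSₕ = 43857·6 = 263142
3: NₕSₕ = 26214·8 = 209712
Σ NₕSₕ = 1065522.
n_1 = 300·592668/1065522 = 166.867... → 167.

167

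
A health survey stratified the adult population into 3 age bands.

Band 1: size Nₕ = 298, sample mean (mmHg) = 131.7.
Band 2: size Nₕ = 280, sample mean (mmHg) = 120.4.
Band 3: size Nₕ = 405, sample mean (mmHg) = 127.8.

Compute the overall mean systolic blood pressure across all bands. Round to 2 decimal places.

N = 298 + 280 + 405 = 983.
Overall mean = Σ (Nₕ/N)·x̄ₕ — weight by population share, not a simple average.
Σ Nₕx̄ₕ = 298·131.7 + 280·120.4 + 405·127.8 = 39246.6 + 33712 + 51759 = 124717.6.
Divide by N: 124717.6 / 983 = 126.8745... → 126.87.

126.87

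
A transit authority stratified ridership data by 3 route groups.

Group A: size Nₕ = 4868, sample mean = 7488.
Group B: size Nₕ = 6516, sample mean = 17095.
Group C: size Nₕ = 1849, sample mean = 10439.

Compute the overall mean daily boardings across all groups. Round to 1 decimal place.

x̄_st = (Σ Nₕx̄ₕ) / (Σ Nₕ) = (4868·7488 + 6516·17095 + 1849·10439) / 13233
= 167144315 / 13233 = 12630.871... → 12630.9.

12630.9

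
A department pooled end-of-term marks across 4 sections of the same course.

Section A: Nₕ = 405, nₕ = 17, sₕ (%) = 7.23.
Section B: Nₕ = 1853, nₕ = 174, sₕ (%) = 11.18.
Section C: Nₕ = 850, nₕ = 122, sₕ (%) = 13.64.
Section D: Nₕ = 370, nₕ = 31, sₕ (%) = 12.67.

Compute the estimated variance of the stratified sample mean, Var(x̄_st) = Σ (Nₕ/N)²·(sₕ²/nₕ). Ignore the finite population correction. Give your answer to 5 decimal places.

0.39529

N = 3478; Wₕ = Nₕ/N.
section A: (405/3478)²·7.23²/17 = 0.04169448
section B: (1853/3478)²·11.18²/174 = 0.20390414
section C: (850/3478)²·13.64²/122 = 0.09108516
section D: (370/3478)²·12.67²/31 = 0.05860516
Sum = 0.39528893 → 0.39529.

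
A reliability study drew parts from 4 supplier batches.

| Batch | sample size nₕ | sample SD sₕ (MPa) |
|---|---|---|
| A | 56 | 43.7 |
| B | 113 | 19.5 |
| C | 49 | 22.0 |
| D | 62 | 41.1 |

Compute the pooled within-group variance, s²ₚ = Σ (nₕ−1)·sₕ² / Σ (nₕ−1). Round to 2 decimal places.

Degrees of freedom: 55 + 112 + 48 + 61 = 276.
Σ(nₕ−1)sₕ² = 55·1909.69 + 112·380.25 + 48·484 + 61·1689.21 = 273894.76.
s²ₚ = 273894.76 / 276 = 992.3723... → 992.37.

992.37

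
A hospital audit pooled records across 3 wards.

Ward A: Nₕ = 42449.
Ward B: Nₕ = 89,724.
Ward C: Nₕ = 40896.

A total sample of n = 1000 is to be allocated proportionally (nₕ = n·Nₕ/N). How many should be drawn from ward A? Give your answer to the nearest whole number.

N = 42449 + 89724 + 40896 = 173069.
n_A = 1000·42449/173069 = 245.272... → 245.

245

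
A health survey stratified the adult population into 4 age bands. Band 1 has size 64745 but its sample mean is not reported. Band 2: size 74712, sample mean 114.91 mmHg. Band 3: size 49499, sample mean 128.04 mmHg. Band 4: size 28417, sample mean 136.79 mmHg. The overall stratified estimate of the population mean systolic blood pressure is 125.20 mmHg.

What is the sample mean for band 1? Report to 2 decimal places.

N = 64745 + 74712 + 49499 + 28417 = 217373.
Overall total = μ·N = 125.20·217373 = 27215099.6.
Subtract the known strata: 74712·114.91 + 49499·128.04 + 28417·136.79 = 18810169.31.
Remaining total for band 1: 27215099.6 − 18810169.31 = 8404930.29.
Divide by its size: 8404930.29 / 64745 = 129.8159... → 129.82.

129.82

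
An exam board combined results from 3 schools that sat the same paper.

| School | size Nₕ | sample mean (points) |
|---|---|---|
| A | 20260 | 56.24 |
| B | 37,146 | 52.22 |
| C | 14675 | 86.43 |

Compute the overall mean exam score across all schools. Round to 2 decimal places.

N = 20260 + 37146 + 14675 = 72081.
Weight each subgroup mean by Nₕ/N and sum.
Σ Nₕx̄ₕ = 20260·56.24 + 37146·52.22 + 14675·86.43 = 1139422.4 + 1939764.12 + 1268360.25 = 4347546.77.
Divide by N: 4347546.77 / 72081 = 60.3147... → 60.31.

60.31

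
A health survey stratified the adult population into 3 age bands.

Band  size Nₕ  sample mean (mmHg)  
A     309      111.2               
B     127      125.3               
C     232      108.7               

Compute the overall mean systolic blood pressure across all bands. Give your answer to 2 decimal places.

N = 668; weights Wₕ = Nₕ/N = (0.4626, 0.1901, 0.3473).
x̄_st = Σ Wₕ·x̄ₕ = 0.4626·111.2 + 0.1901·125.3 + 0.3473·108.7 ≈ 113.0124...
→ 113.01.

113.01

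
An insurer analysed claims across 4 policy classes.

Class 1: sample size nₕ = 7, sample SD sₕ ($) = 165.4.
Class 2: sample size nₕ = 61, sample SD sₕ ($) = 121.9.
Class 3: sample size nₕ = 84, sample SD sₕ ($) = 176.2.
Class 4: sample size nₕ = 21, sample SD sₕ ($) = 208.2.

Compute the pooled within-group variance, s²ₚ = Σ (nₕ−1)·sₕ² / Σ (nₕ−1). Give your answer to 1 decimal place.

26624.4

Degrees of freedom: 6 + 60 + 83 + 20 = 169.
Σ(nₕ−1)sₕ² = 6·27357.16 + 60·14859.61 + 83·31046.44 + 20·43347.24 = 4499518.88.
s²ₚ = 4499518.88 / 169 = 26624.372... → 26624.4.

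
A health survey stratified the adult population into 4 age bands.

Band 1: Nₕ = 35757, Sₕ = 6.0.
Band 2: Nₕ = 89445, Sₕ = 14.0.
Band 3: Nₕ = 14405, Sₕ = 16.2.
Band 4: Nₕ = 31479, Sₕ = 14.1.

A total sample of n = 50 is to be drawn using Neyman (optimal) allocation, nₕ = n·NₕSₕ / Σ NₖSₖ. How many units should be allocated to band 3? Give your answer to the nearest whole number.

5

Σ NₕSₕ = 35757·6.0 + 89445·14.0 + 14405·16.2 + 31479·14.1 = 2143986.9.
Share for 3: 233361/2143986.9 = 0.10884.
n_3 = 50 × 0.10884 = 5.442... → 5.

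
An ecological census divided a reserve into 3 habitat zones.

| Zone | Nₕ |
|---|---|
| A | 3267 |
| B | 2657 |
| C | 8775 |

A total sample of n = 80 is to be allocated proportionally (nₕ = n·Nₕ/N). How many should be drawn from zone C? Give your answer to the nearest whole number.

N = 3267 + 2657 + 8775 = 14699.
n_C = 80·8775/14699 = 47.758... → 48.

48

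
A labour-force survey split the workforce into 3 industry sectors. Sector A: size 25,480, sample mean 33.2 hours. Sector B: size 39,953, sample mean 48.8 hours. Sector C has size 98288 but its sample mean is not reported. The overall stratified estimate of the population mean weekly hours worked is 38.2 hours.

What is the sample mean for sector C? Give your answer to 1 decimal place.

Σ Nₕx̄ₕ = N·μ, so 98288·x̄_C = 163721·38.2 − (25480·33.2 + 39953·48.8).
= 6254142.2 − 2795642.4 = 3458499.8.
x̄_C = 3458499.8 / 98288 = 35.187... → 35.2.

35.2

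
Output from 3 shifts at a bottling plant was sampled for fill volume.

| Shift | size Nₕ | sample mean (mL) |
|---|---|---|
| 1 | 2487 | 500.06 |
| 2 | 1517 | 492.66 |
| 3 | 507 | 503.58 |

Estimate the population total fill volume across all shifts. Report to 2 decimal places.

Population total = Σ Nₕ·x̄ₕ (each stratum's size times its mean).
2487·500.06 + 1517·492.66 + 507·503.58 = 1243649.22 + 747365.22 + 255315.06 = 2246329.50.

2246329.50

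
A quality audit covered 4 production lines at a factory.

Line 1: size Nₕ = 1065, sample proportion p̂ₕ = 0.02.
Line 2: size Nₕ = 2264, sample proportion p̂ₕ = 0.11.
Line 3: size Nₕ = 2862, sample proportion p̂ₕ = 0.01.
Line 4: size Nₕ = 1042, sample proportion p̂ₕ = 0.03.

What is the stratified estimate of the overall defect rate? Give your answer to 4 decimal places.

N = 1065 + 2264 + 2862 + 1042 = 7233.
Overall proportion = Σ (Nₕ/N)·p̂ₕ.
Σ Nₕp̂ₕ = 21.3 + 249.04 + 28.62 + 31.26 = 330.22.
330.22 / 7233 = 0.045655... → 0.0457.

0.0457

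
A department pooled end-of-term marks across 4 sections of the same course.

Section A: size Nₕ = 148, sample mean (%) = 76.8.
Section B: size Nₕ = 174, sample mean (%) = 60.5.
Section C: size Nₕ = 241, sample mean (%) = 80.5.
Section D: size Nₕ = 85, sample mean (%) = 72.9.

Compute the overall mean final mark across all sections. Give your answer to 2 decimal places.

73.29

N = 148 + 174 + 241 + 85 = 648.
The stratified mean weights each stratum mean by its population share Nₕ/N.
Σ Nₕx̄ₕ = 148·76.8 + 174·60.5 + 241·80.5 + 85·72.9 = 11366.4 + 10527 + 19400.5 + 6196.5 = 47490.4.
Divide by N: 47490.4 / 648 = 73.2877... → 73.29.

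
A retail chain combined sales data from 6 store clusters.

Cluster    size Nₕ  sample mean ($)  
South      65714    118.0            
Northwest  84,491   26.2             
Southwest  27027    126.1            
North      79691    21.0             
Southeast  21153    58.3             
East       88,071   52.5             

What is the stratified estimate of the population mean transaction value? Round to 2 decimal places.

x̄_st = (Σ Nₕx̄ₕ) / (Σ Nₕ) = (65714·118.0 + 84491·26.2 + 27027·126.1 + 79691·21.0 + 21153·58.3 + 88071·52.5) / 366147
= 20906479.3 / 366147 = 57.0986... → 57.10.

57.10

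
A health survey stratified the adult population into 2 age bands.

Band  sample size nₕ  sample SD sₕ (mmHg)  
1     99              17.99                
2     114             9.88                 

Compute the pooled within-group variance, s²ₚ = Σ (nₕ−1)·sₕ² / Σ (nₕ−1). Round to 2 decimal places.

Degrees of freedom: 98 + 113 = 211.
Σ(nₕ−1)sₕ² = 98·323.6401 + 113·97.6144 = 42747.157.
s²ₚ = 42747.157 / 211 = 202.5932... → 202.59.

202.59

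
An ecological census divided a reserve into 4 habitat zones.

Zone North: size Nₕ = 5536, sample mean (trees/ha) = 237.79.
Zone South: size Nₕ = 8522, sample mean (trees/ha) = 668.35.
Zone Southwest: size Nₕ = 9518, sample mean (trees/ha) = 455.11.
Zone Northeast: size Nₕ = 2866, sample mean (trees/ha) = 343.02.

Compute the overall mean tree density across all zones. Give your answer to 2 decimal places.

x̄_st = (Σ Nₕx̄ₕ) / (Σ Nₕ) = (5536·237.79 + 8522·668.35 + 9518·455.11 + 2866·343.02) / 26442
= 12326916.44 / 26442 = 466.1870... → 466.19.

466.19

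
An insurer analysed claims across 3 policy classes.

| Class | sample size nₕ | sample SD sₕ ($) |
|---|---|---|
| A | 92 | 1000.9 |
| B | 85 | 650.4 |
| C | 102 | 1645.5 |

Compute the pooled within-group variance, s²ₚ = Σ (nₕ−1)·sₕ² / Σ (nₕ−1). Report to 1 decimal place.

Degrees of freedom: 91 + 84 + 101 = 276.
Σ(nₕ−1)sₕ² = 91·1001800.81 + 84·423020.16 + 101·2707670.25 = 400172262.4.
s²ₚ = 400172262.4 / 276 = 1449899.501... → 1449899.5.

1449899.5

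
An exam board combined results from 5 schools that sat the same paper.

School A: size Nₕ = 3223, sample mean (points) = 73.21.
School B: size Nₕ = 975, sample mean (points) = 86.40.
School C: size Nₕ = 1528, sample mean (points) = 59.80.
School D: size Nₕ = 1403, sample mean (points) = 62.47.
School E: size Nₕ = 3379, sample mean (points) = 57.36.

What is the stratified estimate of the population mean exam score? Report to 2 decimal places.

65.95

N = 3223 + 975 + 1528 + 1403 + 3379 = 10508.
Overall mean = Σ (Nₕ/N)·x̄ₕ — weight by population share, not a simple average.
Σ Nₕx̄ₕ = 3223·73.21 + 975·86.40 + 1528·59.80 + 1403·62.47 + 3379·57.36 = 235955.83 + 84240 + 91374.4 + 87645.41 + 193819.44 = 693035.08.
Divide by N: 693035.08 / 10508 = 65.9531... → 65.95.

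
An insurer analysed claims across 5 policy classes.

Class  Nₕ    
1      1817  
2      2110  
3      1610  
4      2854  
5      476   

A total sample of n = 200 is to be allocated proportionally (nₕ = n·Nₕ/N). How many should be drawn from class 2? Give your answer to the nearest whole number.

N = 1817 + 2110 + 1610 + 2854 + 476 = 8867.
n_2 = 200·2110/8867 = 47.592... → 48.

48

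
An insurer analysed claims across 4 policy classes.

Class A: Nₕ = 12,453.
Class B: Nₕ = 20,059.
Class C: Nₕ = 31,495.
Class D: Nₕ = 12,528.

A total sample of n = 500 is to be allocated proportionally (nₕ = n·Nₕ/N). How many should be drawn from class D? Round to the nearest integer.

Share of class D = 12528/76535 = 0.16369.
Allocate 500 × 0.16369 = 81.845... → 82.

82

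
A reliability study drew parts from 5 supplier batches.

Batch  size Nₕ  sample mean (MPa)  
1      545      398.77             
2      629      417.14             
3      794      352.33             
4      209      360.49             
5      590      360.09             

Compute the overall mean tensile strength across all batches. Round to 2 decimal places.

378.48

N = 545 + 629 + 794 + 209 + 590 = 2767.
Weight each subgroup mean by Nₕ/N and sum.
Σ Nₕx̄ₕ = 545·398.77 + 629·417.14 + 794·352.33 + 209·360.49 + 590·360.09 = 217329.65 + 262381.06 + 279750.02 + 75342.41 + 212453.1 = 1047256.24.
Divide by N: 1047256.24 / 2767 = 378.4808... → 378.48.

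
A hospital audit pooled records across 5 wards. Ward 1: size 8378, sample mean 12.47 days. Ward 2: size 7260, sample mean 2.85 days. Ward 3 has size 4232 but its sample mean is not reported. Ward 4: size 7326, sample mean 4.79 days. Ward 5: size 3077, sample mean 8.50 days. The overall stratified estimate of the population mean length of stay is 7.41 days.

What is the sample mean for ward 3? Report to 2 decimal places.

Σ Nₕx̄ₕ = N·μ, so 4232·x̄_3 = 30273·7.41 − (8378·12.47 + 7260·2.85 + 7326·4.79 + 3077·8.50).
= 224322.93 − 186410.7 = 37912.23.
x̄_3 = 37912.23 / 4232 = 8.9585... → 8.96.

8.96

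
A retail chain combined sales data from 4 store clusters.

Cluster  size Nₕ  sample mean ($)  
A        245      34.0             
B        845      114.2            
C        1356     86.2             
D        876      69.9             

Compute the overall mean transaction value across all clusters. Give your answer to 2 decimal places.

85.17

N = 245 + 845 + 1356 + 876 = 3322.
The stratified mean weights each stratum mean by its population share Nₕ/N.
Σ Nₕx̄ₕ = 245·34.0 + 845·114.2 + 1356·86.2 + 876·69.9 = 8330 + 96499 + 116887.2 + 61232.4 = 282948.6.
Divide by N: 282948.6 / 3322 = 85.1742... → 85.17.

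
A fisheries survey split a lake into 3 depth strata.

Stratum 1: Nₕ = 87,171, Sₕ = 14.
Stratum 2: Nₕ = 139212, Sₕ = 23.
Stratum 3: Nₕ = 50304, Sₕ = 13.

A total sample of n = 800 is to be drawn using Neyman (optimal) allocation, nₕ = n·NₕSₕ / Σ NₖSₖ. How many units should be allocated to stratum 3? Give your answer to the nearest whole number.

1: NₕSₕ = 87171·14 = 1220394
2: NₕSₕ = 139212·23 = 3201876
3: NₕSₕ = 50304·13 = 653952
Σ NₕSₕ = 5076222.
n_3 = 800·653952/5076222 = 103.061... → 103.

103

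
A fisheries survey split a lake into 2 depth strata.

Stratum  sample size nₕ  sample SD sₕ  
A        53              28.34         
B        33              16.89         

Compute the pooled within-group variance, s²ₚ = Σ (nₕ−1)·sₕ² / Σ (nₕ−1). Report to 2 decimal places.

605.87

A: (53−1)·28.34² = 52·803.1556 = 41764.0912
B: (33−1)·16.89² = 32·285.2721 = 9128.7072
Numerator = 50892.7984; denominator = Σ(nₕ−1) = 84.
s²ₚ = 50892.7984/84 = 605.8666... → 605.87.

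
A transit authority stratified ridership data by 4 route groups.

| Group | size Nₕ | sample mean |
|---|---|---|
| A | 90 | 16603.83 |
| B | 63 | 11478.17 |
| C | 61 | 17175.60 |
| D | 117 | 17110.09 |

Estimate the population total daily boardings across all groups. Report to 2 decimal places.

5267061.54

Population total = Σ Nₕ·x̄ₕ (each stratum's size times its mean).
90·16603.83 + 63·11478.17 + 61·17175.60 + 117·17110.09 = 1494344.7 + 723124.71 + 1047711.6 + 2001880.53 = 5267061.54.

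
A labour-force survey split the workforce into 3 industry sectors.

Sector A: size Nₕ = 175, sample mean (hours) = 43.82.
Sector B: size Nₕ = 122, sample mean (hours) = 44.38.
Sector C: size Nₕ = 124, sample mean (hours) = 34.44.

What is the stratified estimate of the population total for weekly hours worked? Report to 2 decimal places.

Population total = Σ Nₕ·x̄ₕ (each stratum's size times its mean).
175·43.82 + 122·44.38 + 124·34.44 = 7668.5 + 5414.36 + 4270.56 = 17353.42.

17353.42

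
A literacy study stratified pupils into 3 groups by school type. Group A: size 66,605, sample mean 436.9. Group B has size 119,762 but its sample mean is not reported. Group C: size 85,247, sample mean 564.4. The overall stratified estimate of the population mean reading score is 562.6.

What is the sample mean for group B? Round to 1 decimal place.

N = 66605 + 119762 + 85247 = 271614.
Overall total = μ·N = 562.6·271614 = 152810036.4.
Subtract the known strata: 66605·436.9 + 85247·564.4 = 77213131.3.
Remaining total for group B: 152810036.4 − 77213131.3 = 75596905.1.
Divide by its size: 75596905.1 / 119762 = 631.226... → 631.2.

631.2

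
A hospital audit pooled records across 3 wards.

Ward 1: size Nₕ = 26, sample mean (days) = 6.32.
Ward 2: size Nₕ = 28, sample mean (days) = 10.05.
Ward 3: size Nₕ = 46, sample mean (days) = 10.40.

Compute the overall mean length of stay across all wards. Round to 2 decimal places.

9.24

N = 26 + 28 + 46 = 100.
Overall mean = Σ (Nₕ/N)·x̄ₕ — weight by population share, not a simple average.
Σ Nₕx̄ₕ = 26·6.32 + 28·10.05 + 46·10.40 = 164.32 + 281.4 + 478.4 = 924.12.
Divide by N: 924.12 / 100 = 9.2412 → 9.24.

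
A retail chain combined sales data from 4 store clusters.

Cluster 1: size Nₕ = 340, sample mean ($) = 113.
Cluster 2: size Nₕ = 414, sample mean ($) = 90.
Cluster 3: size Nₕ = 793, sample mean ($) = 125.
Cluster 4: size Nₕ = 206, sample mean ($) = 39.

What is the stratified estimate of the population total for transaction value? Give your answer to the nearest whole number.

Population total = Σ Nₕ·x̄ₕ (each stratum's size times its mean).
340·113 + 414·90 + 793·125 + 206·39 = 38420 + 37260 + 99125 + 8034 = 182839.

182839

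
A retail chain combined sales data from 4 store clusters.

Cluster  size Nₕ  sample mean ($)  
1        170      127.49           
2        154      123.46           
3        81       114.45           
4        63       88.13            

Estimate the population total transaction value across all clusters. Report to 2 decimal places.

55508.78

Population total = Σ Nₕ·x̄ₕ (each stratum's size times its mean).
170·127.49 + 154·123.46 + 81·114.45 + 63·88.13 = 21673.3 + 19012.84 + 9270.45 + 5552.19 = 55508.78.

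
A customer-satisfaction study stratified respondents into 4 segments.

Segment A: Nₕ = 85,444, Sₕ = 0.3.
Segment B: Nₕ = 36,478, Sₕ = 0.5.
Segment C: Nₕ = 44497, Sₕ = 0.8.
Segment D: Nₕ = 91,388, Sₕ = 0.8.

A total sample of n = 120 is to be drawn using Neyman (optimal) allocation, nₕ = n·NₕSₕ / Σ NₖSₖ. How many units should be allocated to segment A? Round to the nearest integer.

A: NₕSₕ = 85444·0.3 = 25633.2
B: NₕSₕ = 36478·0.5 = 18239
C: NₕSₕ = 44497·0.8 = 35597.6
D: NₕSₕ = 91388·0.8 = 73110.4
Σ NₕSₕ = 152580.2.
n_A = 120·25633.2/152580.2 = 20.160... → 20.

20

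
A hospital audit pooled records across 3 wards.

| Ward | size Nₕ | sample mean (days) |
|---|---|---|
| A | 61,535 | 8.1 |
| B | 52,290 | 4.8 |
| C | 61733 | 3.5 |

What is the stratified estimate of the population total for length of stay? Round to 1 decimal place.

965491.0

A: 61535·8.1 = 498433.5
B: 52290·4.8 = 250992
C: 61733·3.5 = 216065.5
τ̂ = Σ Nₕx̄ₕ = 965491.0.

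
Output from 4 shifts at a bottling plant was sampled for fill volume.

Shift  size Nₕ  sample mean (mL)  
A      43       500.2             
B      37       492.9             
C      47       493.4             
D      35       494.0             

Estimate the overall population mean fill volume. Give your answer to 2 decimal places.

x̄_st = (Σ Nₕx̄ₕ) / (Σ Nₕ) = (43·500.2 + 37·492.9 + 47·493.4 + 35·494.0) / 162
= 80225.7 / 162 = 495.2204... → 495.22.

495.22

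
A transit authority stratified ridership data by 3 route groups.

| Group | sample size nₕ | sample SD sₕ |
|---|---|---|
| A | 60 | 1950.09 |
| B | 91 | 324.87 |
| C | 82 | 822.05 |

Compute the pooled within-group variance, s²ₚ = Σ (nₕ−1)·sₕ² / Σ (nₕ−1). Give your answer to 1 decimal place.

Degrees of freedom: 59 + 90 + 81 = 230.
Σ(nₕ−1)sₕ² = 59·3802851.0081 + 90·105540.5169 + 81·675766.2025 = 288603918.4014.
s²ₚ = 288603918.4014 / 230 = 1254799.645... → 1254799.6.

1254799.6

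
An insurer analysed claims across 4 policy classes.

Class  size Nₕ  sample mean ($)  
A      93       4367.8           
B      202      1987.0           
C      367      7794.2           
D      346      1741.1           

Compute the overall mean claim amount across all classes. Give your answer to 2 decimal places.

N = 1008; weights Wₕ = Nₕ/N = (0.0923, 0.2004, 0.3641, 0.3433).
x̄_st = Σ Wₕ·x̄ₕ = 0.0923·4367.8 + 0.2004·1987.0 + 0.3641·7794.2 + 0.3433·1741.1 ≈ 4236.5788...
→ 4236.58.

4236.58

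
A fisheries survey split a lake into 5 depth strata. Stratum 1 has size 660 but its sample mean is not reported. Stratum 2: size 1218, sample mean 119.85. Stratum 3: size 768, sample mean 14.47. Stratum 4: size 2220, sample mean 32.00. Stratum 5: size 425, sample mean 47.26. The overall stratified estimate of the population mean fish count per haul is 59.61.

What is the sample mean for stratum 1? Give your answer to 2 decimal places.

101.79

N = 660 + 1218 + 768 + 2220 + 425 = 5291.
Overall total = μ·N = 59.61·5291 = 315396.51.
Subtract the known strata: 1218·119.85 + 768·14.47 + 2220·32.00 + 425·47.26 = 248215.76.
Remaining total for stratum 1: 315396.51 − 248215.76 = 67180.75.
Divide by its size: 67180.75 / 660 = 101.7890... → 101.79.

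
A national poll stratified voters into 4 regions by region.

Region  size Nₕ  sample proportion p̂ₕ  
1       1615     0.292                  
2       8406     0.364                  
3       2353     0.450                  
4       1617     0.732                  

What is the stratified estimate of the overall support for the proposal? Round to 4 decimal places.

0.4127

N = 1615 + 8406 + 2353 + 1617 = 13991.
Overall proportion = Σ (Nₕ/N)·p̂ₕ.
Σ Nₕp̂ₕ = 471.58 + 3059.784 + 1058.85 + 1183.644 = 5773.858.
5773.858 / 13991 = 0.412684... → 0.4127.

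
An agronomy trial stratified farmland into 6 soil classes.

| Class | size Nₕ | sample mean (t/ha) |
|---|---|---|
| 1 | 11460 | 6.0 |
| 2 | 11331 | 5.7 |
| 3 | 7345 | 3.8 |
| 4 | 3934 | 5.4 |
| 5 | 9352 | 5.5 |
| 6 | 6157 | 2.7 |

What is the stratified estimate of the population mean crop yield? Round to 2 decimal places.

5.05

x̄_st = (Σ Nₕx̄ₕ) / (Σ Nₕ) = (11460·6.0 + 11331·5.7 + 7345·3.8 + 3934·5.4 + 9352·5.5 + 6157·2.7) / 49579
= 250561.2 / 49579 = 5.0538... → 5.05.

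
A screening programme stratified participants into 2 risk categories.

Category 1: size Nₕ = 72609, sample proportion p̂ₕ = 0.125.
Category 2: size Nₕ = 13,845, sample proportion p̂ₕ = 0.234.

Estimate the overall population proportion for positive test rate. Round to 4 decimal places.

Wₕ = Nₕ/N with N = 86454: 0.8399, 0.1601.
p̂_st = 0.8399·0.125 + 0.1601·0.234 ≈ 0.142456... → 0.1425.

0.1425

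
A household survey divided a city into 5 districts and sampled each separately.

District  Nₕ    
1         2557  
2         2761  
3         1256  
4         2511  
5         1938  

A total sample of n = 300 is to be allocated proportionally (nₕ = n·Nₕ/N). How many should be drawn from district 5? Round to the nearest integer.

53

N = 2557 + 2761 + 1256 + 2511 + 1938 = 11023.
n_5 = 300·1938/11023 = 52.744... → 53.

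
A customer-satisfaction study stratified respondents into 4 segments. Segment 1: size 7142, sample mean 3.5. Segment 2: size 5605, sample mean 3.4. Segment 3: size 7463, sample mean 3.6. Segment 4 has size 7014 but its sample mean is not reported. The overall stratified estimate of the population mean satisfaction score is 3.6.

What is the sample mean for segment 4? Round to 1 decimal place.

Σ Nₕx̄ₕ = N·μ, so 7014·x̄_4 = 27224·3.6 − (7142·3.5 + 5605·3.4 + 7463·3.6).
= 98006.4 − 70920.8 = 27085.6.
x̄_4 = 27085.6 / 7014 = 3.862... → 3.9.

3.9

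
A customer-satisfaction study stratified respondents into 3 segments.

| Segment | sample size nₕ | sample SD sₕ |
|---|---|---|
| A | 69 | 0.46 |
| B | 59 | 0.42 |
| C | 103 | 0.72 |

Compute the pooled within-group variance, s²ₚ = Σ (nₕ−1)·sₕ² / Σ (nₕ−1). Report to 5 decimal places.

0.33990

Degrees of freedom: 68 + 58 + 102 = 228.
Σ(nₕ−1)sₕ² = 68·0.2116 + 58·0.1764 + 102·0.5184 = 77.4968.
s²ₚ = 77.4968 / 228 = 0.3398982... → 0.33990.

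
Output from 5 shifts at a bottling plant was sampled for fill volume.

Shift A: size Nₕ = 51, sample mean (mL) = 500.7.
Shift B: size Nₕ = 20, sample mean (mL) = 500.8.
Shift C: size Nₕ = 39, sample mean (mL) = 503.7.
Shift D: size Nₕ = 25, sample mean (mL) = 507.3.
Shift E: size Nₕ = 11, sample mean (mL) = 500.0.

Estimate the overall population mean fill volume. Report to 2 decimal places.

502.59

N = 51 + 20 + 39 + 25 + 11 = 146.
Overall mean = Σ (Nₕ/N)·x̄ₕ — weight by population share, not a simple average.
Σ Nₕx̄ₕ = 51·500.7 + 20·500.8 + 39·503.7 + 25·507.3 + 11·500.0 = 25535.7 + 10016 + 19644.3 + 12682.5 + 5500 = 73378.5.
Divide by N: 73378.5 / 146 = 502.5925... → 502.59.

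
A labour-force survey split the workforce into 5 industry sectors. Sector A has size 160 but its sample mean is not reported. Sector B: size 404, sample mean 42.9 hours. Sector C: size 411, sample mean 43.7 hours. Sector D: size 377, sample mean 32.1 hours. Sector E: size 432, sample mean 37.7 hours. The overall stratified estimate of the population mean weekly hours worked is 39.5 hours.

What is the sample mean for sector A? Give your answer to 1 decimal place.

42.4

Σ Nₕx̄ₕ = N·μ, so 160·x̄_A = 1784·39.5 − (404·42.9 + 411·43.7 + 377·32.1 + 432·37.7).
= 70468 − 63680.4 = 6787.6.
x̄_A = 6787.6 / 160 = 42.423... → 42.4.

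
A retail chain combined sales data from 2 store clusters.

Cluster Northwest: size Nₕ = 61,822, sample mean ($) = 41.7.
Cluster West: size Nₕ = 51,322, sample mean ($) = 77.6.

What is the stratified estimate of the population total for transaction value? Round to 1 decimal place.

6560564.6

Population total = Σ Nₕ·x̄ₕ (each stratum's size times its mean).
61822·41.7 + 51322·77.6 = 2577977.4 + 3982587.2 = 6560564.6.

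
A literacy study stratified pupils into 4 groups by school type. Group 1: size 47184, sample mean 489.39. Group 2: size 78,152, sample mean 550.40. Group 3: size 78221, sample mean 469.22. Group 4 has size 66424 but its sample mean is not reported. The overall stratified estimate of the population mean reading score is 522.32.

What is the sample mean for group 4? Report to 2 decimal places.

575.20

N = 47184 + 78152 + 78221 + 66424 = 269981.
Overall total = μ·N = 522.32·269981 = 141016475.92.
Subtract the known strata: 47184·489.39 + 78152·550.40 + 78221·469.22 = 102809096.18.
Remaining total for group 4: 141016475.92 − 102809096.18 = 38207379.74.
Divide by its size: 38207379.74 / 66424 = 575.2044... → 575.20.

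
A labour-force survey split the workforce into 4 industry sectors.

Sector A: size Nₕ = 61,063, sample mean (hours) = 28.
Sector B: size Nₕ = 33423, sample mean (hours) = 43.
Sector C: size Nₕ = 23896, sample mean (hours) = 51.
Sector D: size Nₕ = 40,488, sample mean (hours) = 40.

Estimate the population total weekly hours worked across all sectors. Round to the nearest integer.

Population total = Σ Nₕ·x̄ₕ (each stratum's size times its mean).
61063·28 + 33423·43 + 23896·51 + 40488·40 = 1709764 + 1437189 + 1218696 + 1619520 = 5985169.

5985169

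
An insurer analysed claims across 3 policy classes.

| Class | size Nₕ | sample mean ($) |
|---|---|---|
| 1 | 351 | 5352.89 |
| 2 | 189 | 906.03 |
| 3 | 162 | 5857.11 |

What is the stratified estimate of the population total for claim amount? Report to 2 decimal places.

2998955.88

Population total = Σ Nₕ·x̄ₕ (each stratum's size times its mean).
351·5352.89 + 189·906.03 + 162·5857.11 = 1878864.39 + 171239.67 + 948851.82 = 2998955.88.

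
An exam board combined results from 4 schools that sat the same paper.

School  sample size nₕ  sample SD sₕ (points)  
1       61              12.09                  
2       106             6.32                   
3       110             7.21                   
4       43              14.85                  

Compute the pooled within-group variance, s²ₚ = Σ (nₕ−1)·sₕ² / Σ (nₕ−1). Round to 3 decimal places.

1: (61−1)·12.09² = 60·146.1681 = 8770.086
2: (106−1)·6.32² = 105·39.9424 = 4193.952
3: (110−1)·7.21² = 109·51.9841 = 5666.2669
4: (43−1)·14.85² = 42·220.5225 = 9261.945
Numerator = 27892.2499; denominator = Σ(nₕ−1) = 316.
s²ₚ = 27892.2499/316 = 88.26661... → 88.267.

88.267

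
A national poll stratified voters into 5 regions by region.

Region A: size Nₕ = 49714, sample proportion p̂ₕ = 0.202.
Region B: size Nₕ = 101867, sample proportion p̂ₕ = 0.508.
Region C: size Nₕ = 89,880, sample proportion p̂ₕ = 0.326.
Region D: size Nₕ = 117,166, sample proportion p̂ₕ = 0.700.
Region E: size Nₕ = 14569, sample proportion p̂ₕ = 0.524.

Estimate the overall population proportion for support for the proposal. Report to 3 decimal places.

0.484

Wₕ = Nₕ/N with N = 373196: 0.1332, 0.2730, 0.2408, 0.3140, 0.0390.
p̂_st = 0.1332·0.202 + 0.2730·0.508 + 0.2408·0.326 + 0.3140·0.700 + 0.0390·0.524 ≈ 0.48431... → 0.484.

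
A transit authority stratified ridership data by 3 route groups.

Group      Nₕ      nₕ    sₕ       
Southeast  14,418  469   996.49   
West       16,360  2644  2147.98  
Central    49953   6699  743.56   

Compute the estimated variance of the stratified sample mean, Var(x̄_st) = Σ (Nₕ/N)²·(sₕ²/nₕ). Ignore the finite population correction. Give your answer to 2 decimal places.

N = 80731. Term for each stratum: Wₕ²sₕ²/nₕ.
Var(x̄_st) = 67.53088 + 71.66134 + 31.59836 = 170.79059 → 170.79.

170.79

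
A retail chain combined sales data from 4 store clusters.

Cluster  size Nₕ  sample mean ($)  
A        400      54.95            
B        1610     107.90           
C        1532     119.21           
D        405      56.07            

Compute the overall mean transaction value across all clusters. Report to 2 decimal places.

N = 3947; weights Wₕ = Nₕ/N = (0.1013, 0.4079, 0.3881, 0.1026).
x̄_st = Σ Wₕ·x̄ₕ = 0.1013·54.95 + 0.4079·107.90 + 0.3881·119.21 + 0.1026·56.07 ≈ 101.6055...
→ 101.61.

101.61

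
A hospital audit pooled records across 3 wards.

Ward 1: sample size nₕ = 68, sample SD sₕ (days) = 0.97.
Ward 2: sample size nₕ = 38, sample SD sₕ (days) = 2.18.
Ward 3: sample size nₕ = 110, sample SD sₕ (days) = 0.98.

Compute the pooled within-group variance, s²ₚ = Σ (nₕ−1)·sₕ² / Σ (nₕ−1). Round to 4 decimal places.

1.6130

1: (68−1)·0.97² = 67·0.9409 = 63.0403
2: (38−1)·2.18² = 37·4.7524 = 175.8388
3: (110−1)·0.98² = 109·0.9604 = 104.6836
Numerator = 343.5627; denominator = Σ(nₕ−1) = 213.
s²ₚ = 343.5627/213 = 1.612970... → 1.6130.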